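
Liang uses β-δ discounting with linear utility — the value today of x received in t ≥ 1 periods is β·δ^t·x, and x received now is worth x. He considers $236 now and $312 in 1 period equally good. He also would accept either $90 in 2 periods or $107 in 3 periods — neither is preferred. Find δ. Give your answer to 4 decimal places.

δ ≈ 0.8411

From the later pair, β·δ^2·90 = β·δ^3·107; dividing through, δ = 90/107 = 0.84112.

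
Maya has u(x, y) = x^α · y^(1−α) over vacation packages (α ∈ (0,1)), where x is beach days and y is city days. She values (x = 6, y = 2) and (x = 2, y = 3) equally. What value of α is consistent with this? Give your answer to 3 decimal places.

The Cobb–Douglas utilities coincide, so 6^α·2^(1−α) = 2^α·3^(1−α).
Rearrange to (6/2)^α = (3/2)^(1−α) and take logs: α·1.098612 = (1−α)·0.405465.
With A = 1.098612 and B = 0.405465: α·A = (1−α)·B, so α = B/(A+B) = 0.405465/1.504077 ≈ 0.270.

α ≈ 0.270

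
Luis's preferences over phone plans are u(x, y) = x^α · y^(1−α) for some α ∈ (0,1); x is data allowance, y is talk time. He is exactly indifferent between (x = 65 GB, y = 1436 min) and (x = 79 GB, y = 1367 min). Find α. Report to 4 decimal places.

α ≈ 0.2016

Set the two utilities equal: 65^α·1436^(1−α) = 79^α·1367^(1−α).
Taking logs: α·ln 65 + (1−α)·ln 1436 = α·ln 79 + (1−α)·ln 1367, i.e. α·-0.1950606 = (1−α)·-0.0492429.
So α/(1−α) = (-0.0492429)/(-0.1950606) = 0.2524492, and α = 0.2524492/1.2524492 ≈ 0.2016.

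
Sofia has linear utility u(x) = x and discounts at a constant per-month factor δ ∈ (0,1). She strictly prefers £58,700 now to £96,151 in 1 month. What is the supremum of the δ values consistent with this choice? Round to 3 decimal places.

The preference means 58700 > δ·96151.
Dividing through by 96151 gives δ < 0.61050.

δ < 0.610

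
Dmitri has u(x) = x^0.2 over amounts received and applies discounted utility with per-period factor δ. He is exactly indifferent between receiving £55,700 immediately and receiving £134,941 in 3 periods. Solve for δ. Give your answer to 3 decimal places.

δ ≈ 0.943

Indifference means u(55700) = δ^3 · u(134941), so δ^3 = u(55700)/u(134941).
Since u(x) = x^0.2, δ^3 = (55700/134941)^0.2 = 0.41277^0.2 = 0.83780.
Hence δ = (0.83780)^(1/3) = 0.94272.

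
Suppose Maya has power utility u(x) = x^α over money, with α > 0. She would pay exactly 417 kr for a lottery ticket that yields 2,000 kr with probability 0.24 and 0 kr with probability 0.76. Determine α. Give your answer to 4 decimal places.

The lottery's expected utility is 0.24·u(2000) + 0.76·u(0) = 0.24·2000^α (since u(0) = 0 for α > 0).
Setting u(417) equal to that: 417^α = 0.24·2000^α ⇒ (417/2000)^α = 0.24.
α = ln(0.24) / ln(417/2000) = -1.4271164/-1.5678162 ≈ 0.9103.

α ≈ 0.9103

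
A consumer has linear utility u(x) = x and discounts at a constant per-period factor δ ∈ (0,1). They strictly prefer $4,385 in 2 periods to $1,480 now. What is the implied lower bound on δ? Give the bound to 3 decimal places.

The preference means 1480 < δ^2·4385.
Dividing by 4385: δ^2 > 0.33751. Both sides are positive, so the square root keeps the direction.
δ > (1480/4385)^(1/2) ≈ 0.581.

δ > 0.581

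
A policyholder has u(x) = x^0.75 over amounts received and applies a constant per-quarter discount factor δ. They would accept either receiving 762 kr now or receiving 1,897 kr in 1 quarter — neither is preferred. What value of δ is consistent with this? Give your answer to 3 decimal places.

δ ≈ 0.505

Equating discounted utilities: u(762) = δ·u(1897) ⇒ δ = u(762)/u(1897).
Since u(x) = x^0.75, δ = (762/1897)^0.75 = 0.40169^0.75 = 0.50456.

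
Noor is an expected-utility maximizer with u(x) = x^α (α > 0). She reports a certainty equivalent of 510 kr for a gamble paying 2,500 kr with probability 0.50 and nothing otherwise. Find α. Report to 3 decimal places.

The lottery's expected utility is 0.50·u(2500) + 0.50·u(0) = 0.50·2500^α (since u(0) = 0 for α > 0).
Indifference: 510^α = 0.50·2500^α, so (510/2500)^α = 0.50.
α = ln(0.50) / ln(510/2500) = -0.693147/-1.589635 ≈ 0.436.

α ≈ 0.436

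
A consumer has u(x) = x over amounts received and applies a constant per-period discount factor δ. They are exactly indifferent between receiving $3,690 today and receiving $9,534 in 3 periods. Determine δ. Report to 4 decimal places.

δ ≈ 0.7288

Equating discounted utilities: u(3690) = δ^3·u(9534) ⇒ δ^3 = u(3690)/u(9534).
With u(x) = x: δ^3 = 3690/9534 = 0.38704.
So δ = 0.38704^(1/3) ≈ 0.7288.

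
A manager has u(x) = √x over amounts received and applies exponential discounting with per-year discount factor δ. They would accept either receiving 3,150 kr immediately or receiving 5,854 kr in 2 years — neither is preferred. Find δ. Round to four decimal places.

δ ≈ 0.8565

Indifference means u(3150) = δ^2 · u(5854), so δ^2 = u(3150)/u(5854).
Since u(x) = √x, δ^2 = √(3150/5854) = 0.73355.
Hence δ = (0.73355)^(1/2) = 0.856475.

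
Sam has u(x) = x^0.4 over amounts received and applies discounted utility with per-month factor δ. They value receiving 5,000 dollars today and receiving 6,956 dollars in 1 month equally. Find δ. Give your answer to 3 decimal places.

δ ≈ 0.876

Equating discounted utilities: u(5000) = δ·u(6956) ⇒ δ = u(5000)/u(6956).
Since u(x) = x^0.4, δ = (5000/6956)^0.4 = 0.71880^0.4 = 0.87628.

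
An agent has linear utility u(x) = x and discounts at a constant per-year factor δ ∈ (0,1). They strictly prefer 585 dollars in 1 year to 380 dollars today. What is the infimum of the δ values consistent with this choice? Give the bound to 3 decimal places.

δ > 0.650

Comparing present values: 380 < δ·585.
Dividing through by 585 gives δ > 0.64957.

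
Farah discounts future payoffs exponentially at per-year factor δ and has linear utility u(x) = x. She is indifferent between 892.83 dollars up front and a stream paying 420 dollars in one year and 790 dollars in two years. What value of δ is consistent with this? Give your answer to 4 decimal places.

The stream is worth 420δ + 790δ² today, so 420δ + 790δ² = 892.83.
Rearranged: 790δ² + 420δ − 892.83 = 0.
δ = (−420 + √(420² + 4·790·892.83)) / (2·790) = (−420 + √2997742.80) / 1580 ≈ 0.8300.

δ ≈ 0.8300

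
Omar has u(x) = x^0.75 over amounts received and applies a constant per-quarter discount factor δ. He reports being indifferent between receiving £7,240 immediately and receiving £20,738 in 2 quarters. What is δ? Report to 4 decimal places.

δ ≈ 0.6739

Equating discounted utilities: u(7240) = δ^2·u(20738) ⇒ δ^2 = u(7240)/u(20738).
Since u(x) = x^0.75, δ^2 = (7240/20738)^0.75 = 0.34912^0.75 = 0.45418.
Taking the square root: δ = 0.45418^(1/2) ≈ 0.6739.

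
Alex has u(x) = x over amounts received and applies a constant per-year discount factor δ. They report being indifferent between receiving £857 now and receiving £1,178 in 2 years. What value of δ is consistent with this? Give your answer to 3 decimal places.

δ ≈ 0.853

Equating discounted utilities: u(857) = δ^2·u(1178) ⇒ δ^2 = u(857)/u(1178).
With u(x) = x: δ^2 = 857/1178 = 0.72750.
So δ = 0.72750^(1/2) ≈ 0.853.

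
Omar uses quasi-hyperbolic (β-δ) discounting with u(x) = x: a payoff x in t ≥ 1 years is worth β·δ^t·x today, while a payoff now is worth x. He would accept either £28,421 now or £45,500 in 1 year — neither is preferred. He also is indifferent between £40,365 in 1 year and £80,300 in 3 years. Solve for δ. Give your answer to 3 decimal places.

The second indifference involves only future payoffs, so β cancels: β·δ^1·40365 = β·δ^3·80300, giving δ^2 = 40365/80300 = 0.50268, so δ = 0.70900.

δ ≈ 0.709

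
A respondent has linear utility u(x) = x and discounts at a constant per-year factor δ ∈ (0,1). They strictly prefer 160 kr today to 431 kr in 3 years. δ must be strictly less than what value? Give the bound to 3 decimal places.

The preference means 160 > δ^3·431.
So δ^3 < 160/431 = 0.37123; taking the cube root of both positive sides preserves the inequality.
δ < (160/431)^(1/3) ≈ 0.719.

δ < 0.719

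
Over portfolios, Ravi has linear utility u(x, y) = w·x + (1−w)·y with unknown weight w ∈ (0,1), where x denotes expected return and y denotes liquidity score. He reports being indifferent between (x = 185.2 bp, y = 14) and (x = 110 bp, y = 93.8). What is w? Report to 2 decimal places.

w = 0.51

Equating utilities: w·185.2 + (1−w)·14 = w·110 + (1−w)·93.8.
Collecting terms: w·75.2 = (1−w)·79.8.
Hence w = 79.8/(75.2+79.8) = 79.8/155 = 0.51.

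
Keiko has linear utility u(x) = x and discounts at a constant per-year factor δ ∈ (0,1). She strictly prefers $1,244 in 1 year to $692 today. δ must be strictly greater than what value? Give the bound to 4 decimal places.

Comparing present values: 692 < δ·1244.
So δ > 692/1244 = 0.55627.

δ > 0.5563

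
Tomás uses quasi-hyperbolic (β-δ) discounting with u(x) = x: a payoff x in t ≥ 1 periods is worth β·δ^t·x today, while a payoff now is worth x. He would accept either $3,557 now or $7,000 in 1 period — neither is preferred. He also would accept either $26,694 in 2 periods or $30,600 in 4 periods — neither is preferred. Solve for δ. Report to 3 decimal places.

The second indifference involves only future payoffs, so β cancels: β·δ^2·26694 = β·δ^4·30600, giving δ^2 = 26694/30600 = 0.87235, so δ = 0.93400.

δ ≈ 0.934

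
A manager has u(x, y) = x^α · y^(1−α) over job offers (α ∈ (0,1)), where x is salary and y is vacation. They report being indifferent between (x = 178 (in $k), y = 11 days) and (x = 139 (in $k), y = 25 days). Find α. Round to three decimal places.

Indifference: 178^α · 11^(1−α) = 139^α · 25^(1−α).
Rearrange to (178/139)^α = (25/11)^(1−α) and take logs: α·0.247310 = (1−α)·0.820981.
With A = 0.247310 and B = 0.820981: α·A = (1−α)·B, so α = B/(A+B) = 0.820981/1.068291 ≈ 0.768.

α ≈ 0.768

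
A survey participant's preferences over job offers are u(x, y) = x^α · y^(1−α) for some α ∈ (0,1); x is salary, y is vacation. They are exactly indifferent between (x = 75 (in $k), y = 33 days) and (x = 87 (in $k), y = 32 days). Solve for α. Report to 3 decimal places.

Indifference: 75^α · 33^(1−α) = 87^α · 32^(1−α).
Taking logs: α·ln 75 + (1−α)·ln 33 = α·ln 87 + (1−α)·ln 32, i.e. α·-0.148420 = (1−α)·-0.030772.
With A = -0.148420 and B = -0.030772: α·A = (1−α)·B, so α = B/(A+B) = -0.030772/-0.179192 ≈ 0.172.

α ≈ 0.172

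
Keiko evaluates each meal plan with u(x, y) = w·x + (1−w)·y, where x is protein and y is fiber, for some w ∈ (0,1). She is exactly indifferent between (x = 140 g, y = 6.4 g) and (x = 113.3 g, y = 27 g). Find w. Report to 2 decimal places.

w = 0.44

Equating utilities: w·140 + (1−w)·6.4 = w·113.3 + (1−w)·27.
w·(140−113.3) = (1−w)·(27−6.4), i.e. w·26.7 = (1−w)·20.6.
Hence w = 20.6/(26.7+20.6) = 20.6/47.3 = 0.44.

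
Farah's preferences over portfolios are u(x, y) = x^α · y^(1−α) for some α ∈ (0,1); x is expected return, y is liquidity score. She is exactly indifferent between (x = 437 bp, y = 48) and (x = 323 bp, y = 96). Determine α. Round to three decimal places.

Set the two utilities equal: 437^α·48^(1−α) = 323^α·96^(1−α).
(437/323)^α = (96/48)^(1−α); take logs: α·ln(437/323) = (1−α)·ln(96/48), i.e. α·0.302281 = (1−α)·0.693147.
So α/(1−α) = (0.693147)/(0.302281) = 2.293055, and α = 2.293055/3.293055 ≈ 0.696.

α ≈ 0.696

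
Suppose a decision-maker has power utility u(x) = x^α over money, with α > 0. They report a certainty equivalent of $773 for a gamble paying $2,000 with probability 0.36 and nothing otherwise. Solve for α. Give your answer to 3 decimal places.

Since u(0) = 0, the lottery's EU is 0.36·2000^α.
Equating: 773^α = 0.36·2000^α, i.e. 0.3865^α = 0.36.
Taking logs: α·ln(773/2000) = ln(0.36), so α = -1.021651 / -0.950623 ≈ 1.075.

α ≈ 1.075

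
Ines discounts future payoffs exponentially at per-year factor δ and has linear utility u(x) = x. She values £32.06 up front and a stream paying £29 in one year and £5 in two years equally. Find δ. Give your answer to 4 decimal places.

The stream is worth 29δ + 5δ² today, so 29δ + 5δ² = 32.06.
So 5δ² + 29δ − 32.06 = 0.
δ = (−29 + √(29² + 4·5·32.06)) / (2·5) = (−29 + √1482.20) / 10 ≈ 0.9499.

δ ≈ 0.9499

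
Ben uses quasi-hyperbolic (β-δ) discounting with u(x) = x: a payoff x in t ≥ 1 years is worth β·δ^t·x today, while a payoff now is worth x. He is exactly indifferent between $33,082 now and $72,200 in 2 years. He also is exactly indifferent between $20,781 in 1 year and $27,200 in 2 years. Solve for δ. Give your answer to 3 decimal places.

From the later pair, β·δ^1·20781 = β·δ^2·27200; dividing through, δ = 20781/27200 = 0.76401.

δ ≈ 0.764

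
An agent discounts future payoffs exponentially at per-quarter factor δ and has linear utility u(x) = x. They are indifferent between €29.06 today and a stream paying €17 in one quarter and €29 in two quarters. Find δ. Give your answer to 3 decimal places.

δ ≈ 0.750

The stream is worth 17δ + 29δ² today, so 17δ + 29δ² = 29.06.
So 29δ² + 17δ − 29.06 = 0.
δ = (−17 + √(17² + 4·29·29.06)) / (2·29) = (−17 + √3659.96) / 58 ≈ 0.750.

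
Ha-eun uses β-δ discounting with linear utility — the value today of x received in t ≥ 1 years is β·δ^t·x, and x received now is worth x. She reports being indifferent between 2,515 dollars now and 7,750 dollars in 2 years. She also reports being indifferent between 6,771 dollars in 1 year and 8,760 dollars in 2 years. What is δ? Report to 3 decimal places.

From the later pair, β·δ^1·6771 = β·δ^2·8760; dividing through, δ = 6771/8760 = 0.77295.

δ ≈ 0.773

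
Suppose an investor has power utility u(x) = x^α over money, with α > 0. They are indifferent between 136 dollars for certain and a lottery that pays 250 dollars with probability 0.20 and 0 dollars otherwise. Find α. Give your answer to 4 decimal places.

The lottery's expected utility is 0.20·u(250) + 0.80·u(0) = 0.20·250^α (since u(0) = 0 for α > 0).
Equating: 136^α = 0.20·250^α, i.e. 0.5440^α = 0.20.
Take logs: α = ln 0.20 / ln(136/250) ≈ 2.643597.

α ≈ 2.6436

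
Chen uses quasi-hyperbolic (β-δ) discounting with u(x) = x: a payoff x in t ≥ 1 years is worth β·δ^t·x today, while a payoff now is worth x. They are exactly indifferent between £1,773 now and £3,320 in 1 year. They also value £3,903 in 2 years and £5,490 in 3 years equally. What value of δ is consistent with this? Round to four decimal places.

Both payoffs in the second observation are in the future, so β drops out: δ^2·3903 = δ^3·5490 ⇒ δ = 3903/5490 = 0.71093.

δ ≈ 0.7109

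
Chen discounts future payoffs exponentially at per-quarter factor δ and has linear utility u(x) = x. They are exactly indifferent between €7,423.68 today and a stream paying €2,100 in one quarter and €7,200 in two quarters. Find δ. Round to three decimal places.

Equating present values: 7423.68 = 2100δ + 7200δ².
So 7200δ² + 2100δ − 7423.68 = 0.
The positive root is δ = [−2100 + √(2100² + 4·7200·7423.68)] / (2·7200) = (−2100 + 14772.000)/14400 ≈ 0.880.

δ ≈ 0.880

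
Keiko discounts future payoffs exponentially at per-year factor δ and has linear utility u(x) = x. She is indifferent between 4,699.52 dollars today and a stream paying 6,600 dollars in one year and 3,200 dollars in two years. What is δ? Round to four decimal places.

Present value of the stream is 6600·δ + 3200·δ². Indifference gives 6600δ + 3200δ² = 4699.52.
So 3200δ² + 6600δ − 4699.52 = 0.
δ = (−6600 + √(6600² + 4·3200·4699.52)) / (2·3200) = (−6600 + √103713856.00) / 6400 ≈ 0.5600.

δ ≈ 0.5600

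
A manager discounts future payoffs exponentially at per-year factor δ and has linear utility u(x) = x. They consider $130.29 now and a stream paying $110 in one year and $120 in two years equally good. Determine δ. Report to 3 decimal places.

δ ≈ 0.680

Present value of the stream is 110·δ + 120·δ². Indifference gives 110δ + 120δ² = 130.29.
So 120δ² + 110δ − 130.29 = 0.
δ = (−110 + √(110² + 4·120·130.29)) / (2·120) = (−110 + √74639.20) / 240 ≈ 0.680.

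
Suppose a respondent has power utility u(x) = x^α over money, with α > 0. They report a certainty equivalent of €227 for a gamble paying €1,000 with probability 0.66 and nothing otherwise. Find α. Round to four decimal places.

The lottery's expected utility is 0.66·u(1000) + 0.34·u(0) = 0.66·1000^α (since u(0) = 0 for α > 0).
Setting u(227) equal to that: 227^α = 0.66·1000^α ⇒ (227/1000)^α = 0.66.
Take logs: α = ln 0.66 / ln(227/1000) ≈ 0.280223.

α ≈ 0.2802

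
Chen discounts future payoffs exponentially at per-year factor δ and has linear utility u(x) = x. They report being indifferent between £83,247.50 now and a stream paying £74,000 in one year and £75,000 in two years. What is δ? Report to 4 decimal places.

δ ≈ 0.6700

Equating present values: 83247.50 = 74000δ + 75000δ².
Rearranged: 75000δ² + 74000δ − 83247.50 = 0.
The positive root is δ = [−74000 + √(74000² + 4·75000·83247.50)] / (2·75000) = (−74000 + 174500.000)/150000 ≈ 0.6700.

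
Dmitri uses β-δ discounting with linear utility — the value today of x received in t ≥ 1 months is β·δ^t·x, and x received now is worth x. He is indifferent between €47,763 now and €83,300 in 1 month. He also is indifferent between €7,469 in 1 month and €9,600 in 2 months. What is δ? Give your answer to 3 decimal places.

δ ≈ 0.778

Both payoffs in the second observation are in the future, so β drops out: δ^1·7469 = δ^2·9600 ⇒ δ = 7469/9600 = 0.77802.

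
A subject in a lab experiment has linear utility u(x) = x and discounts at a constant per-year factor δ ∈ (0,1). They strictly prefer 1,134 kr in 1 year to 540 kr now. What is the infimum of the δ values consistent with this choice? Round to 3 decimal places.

Comparing present values: 540 < δ·1134.
Dividing through by 1134 gives δ > 0.47619.

δ > 0.476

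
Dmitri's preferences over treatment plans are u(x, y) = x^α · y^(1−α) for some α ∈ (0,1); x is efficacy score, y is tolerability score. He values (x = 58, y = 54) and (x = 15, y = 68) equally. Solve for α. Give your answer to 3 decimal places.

Indifference: 58^α · 54^(1−α) = 15^α · 68^(1−α).
(58/15)^α = (68/54)^(1−α); take logs: α·ln(58/15) = (1−α)·ln(68/54), i.e. α·1.352393 = (1−α)·0.230524.
With A = 1.352393 and B = 0.230524: α·A = (1−α)·B, so α = B/(A+B) = 0.230524/1.582917 ≈ 0.146.

α ≈ 0.146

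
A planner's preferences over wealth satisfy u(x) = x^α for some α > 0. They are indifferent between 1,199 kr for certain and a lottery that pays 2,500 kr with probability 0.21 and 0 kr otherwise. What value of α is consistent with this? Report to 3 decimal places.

α ≈ 2.124

Since u(0) = 0, the lottery's EU is 0.21·2500^α.
Indifference: 1199^α = 0.21·2500^α, so (1199/2500)^α = 0.21.
Taking logs: α·ln(1199/2500) = ln(0.21), so α = -1.560648 / -0.734803 ≈ 2.124.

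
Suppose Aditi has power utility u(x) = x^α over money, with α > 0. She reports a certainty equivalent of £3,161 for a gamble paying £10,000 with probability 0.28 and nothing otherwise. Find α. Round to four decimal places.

α ≈ 1.1053

Since u(0) = 0, the lottery's EU is 0.28·10000^α.
Equating: 3161^α = 0.28·10000^α, i.e. 0.3161^α = 0.28.
Taking logs: α·ln(3161/10000) = ln(0.28), so α = -1.2729657 / -1.1516967 ≈ 1.1053.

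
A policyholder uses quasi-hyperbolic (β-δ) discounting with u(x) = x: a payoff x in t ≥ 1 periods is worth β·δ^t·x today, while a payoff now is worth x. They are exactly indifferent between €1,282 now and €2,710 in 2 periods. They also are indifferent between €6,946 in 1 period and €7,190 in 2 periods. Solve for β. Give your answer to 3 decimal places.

β ≈ 0.507

From the later pair, β·δ^1·6946 = β·δ^2·7190; dividing through, δ = 6946/7190 = 0.96606.
The first indifference: 1282 = β·δ^2·2710, so β = 1282/(δ^2·2710) = 1282/(0.93328·2710) ≈ 0.507.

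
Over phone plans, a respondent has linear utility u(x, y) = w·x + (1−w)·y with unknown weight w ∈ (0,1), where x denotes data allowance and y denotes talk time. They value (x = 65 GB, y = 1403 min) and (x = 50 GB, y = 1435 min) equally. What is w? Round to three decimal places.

Indifference: w·65 + (1−w)·1403 = w·50 + (1−w)·1435.
Collecting terms: w·15 = (1−w)·32.
Hence w = 32/(15+32) = 32/47 = 0.681.

w = 0.681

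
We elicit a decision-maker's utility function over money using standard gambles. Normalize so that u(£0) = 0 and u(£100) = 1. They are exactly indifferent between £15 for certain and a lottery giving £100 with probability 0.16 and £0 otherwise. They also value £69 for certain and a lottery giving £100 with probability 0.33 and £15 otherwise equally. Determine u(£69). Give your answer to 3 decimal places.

0.437

From the first indifference, u(£15) = 0.16·u(£100) + 0.84·u(£0) = 0.16·1 + 0.84·0 = 0.16.
Chaining: u(£69) = 0.33·1.00 + 0.67·0.16 = 0.4372.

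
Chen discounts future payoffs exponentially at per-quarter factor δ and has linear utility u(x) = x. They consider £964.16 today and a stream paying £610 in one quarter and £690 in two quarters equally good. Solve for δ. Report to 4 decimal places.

Present value of the stream is 610·δ + 690·δ². Indifference gives 610δ + 690δ² = 964.16.
That is, 690δ² + 610δ − 964.16 = 0, a quadratic in δ.
By the quadratic formula (taking the positive root), δ = (−610 + √3033181.60) / 1380 ≈ 0.8200.

δ ≈ 0.8200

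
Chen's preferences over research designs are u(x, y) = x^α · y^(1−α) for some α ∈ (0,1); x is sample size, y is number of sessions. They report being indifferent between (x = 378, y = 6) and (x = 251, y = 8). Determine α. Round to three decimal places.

α ≈ 0.413

Indifference: 378^α · 6^(1−α) = 251^α · 8^(1−α).
Rearrange to (378/251)^α = (8/6)^(1−α) and take logs: α·0.409441 = (1−α)·0.287682.
So α/(1−α) = (0.287682)/(0.409441) = 0.702621, and α = 0.702621/1.702621 ≈ 0.413.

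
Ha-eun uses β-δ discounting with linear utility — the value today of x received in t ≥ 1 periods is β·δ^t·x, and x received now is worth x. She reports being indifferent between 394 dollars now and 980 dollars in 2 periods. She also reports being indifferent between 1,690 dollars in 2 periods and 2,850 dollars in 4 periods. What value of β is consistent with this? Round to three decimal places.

β ≈ 0.678

Both payoffs in the second observation are in the future, so β drops out: δ^2·1690 = δ^4·2850 ⇒ δ^2 = 1690/2850 = 0.59298, so δ = 0.77005.
The first indifference: 394 = β·δ^2·980, so β = 394/(δ^2·980) = 394/(0.59298·980) ≈ 0.678.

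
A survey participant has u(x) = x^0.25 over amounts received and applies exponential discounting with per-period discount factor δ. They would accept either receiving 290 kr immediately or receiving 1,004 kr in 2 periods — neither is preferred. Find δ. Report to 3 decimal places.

δ ≈ 0.856

The payoff in 2 periods is discounted by δ^2, so u(290) = δ^2·u(1004) and δ^2 = u(290)/u(1004).
Since u(x) = x^0.25, δ^2 = (290/1004)^0.25 = 0.28884^0.25 = 0.73310.
So δ = 0.73310^(1/2) ≈ 0.856.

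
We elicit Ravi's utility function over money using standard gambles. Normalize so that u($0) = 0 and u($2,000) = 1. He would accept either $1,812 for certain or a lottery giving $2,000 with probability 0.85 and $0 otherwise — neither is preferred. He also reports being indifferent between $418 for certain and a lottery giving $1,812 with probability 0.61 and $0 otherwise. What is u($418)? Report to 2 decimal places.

From the first indifference, u($1,812) = 0.85·u($2,000) + 0.15·u($0) = 0.85·1 + 0.15·0 = 0.85.
Chaining: u($418) = 0.61·0.85 + 0.39·0.00 = 0.5185.

0.52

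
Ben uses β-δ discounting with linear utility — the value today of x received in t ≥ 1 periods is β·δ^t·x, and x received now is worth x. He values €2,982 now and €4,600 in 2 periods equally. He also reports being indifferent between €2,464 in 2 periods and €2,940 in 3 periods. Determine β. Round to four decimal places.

β ≈ 0.9229

Both payoffs in the second observation are in the future, so β drops out: δ^2·2464 = δ^3·2940 ⇒ δ = 2464/2940 = 0.83810.
Now use the now-vs-future pair: 2982 = β·δ^2·4600 gives β = 2982/(0.70240·4600) ≈ 0.9229.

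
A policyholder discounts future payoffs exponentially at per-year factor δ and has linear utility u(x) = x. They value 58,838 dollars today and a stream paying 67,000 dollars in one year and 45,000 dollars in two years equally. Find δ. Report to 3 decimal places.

δ ≈ 0.620

Equating present values: 58838 = 67000δ + 45000δ².
That is, 45000δ² + 67000δ − 58838 = 0, a quadratic in δ.
By the quadratic formula (taking the positive root), δ = (−67000 + √15079840000.00) / 90000 ≈ 0.620.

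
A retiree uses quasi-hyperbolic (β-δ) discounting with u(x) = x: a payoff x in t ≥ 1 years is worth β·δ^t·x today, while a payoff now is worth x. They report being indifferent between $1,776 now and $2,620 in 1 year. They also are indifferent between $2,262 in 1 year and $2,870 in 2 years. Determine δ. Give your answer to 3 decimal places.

Both payoffs in the second observation are in the future, so β drops out: δ^1·2262 = δ^2·2870 ⇒ δ = 2262/2870 = 0.78815.

δ ≈ 0.788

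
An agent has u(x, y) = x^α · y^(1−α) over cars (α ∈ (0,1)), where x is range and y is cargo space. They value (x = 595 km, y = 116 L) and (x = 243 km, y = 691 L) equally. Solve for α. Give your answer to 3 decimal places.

The Cobb–Douglas utilities coincide, so 595^α·116^(1−α) = 243^α·691^(1−α).
Rearrange to (595/243)^α = (691/116)^(1−α) and take logs: α·0.895500 = (1−α)·1.784550.
Thus α·(2.680050) = 1.784550, so α = 1.784550/2.680050 ≈ 0.666.

α ≈ 0.666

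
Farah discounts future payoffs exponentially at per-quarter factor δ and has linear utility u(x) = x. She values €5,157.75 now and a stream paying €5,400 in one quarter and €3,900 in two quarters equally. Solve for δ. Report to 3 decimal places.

Equating present values: 5157.75 = 5400δ + 3900δ².
That is, 3900δ² + 5400δ − 5157.75 = 0, a quadratic in δ.
The positive root is δ = [−5400 + √(5400² + 4·3900·5157.75)] / (2·3900) = (−5400 + 10470.000)/7800 ≈ 0.650.

δ ≈ 0.650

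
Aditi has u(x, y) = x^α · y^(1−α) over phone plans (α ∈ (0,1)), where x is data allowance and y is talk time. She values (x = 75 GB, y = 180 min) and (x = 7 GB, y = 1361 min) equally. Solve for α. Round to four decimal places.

Set the two utilities equal: 75^α·180^(1−α) = 7^α·1361^(1−α).
Taking logs: α·ln 75 + (1−α)·ln 180 = α·ln 7 + (1−α)·ln 1361, i.e. α·2.3715780 = (1−α)·2.0230182.
So α/(1−α) = (2.0230182)/(2.3715780) = 0.8530262, and α = 0.8530262/1.8530262 ≈ 0.4603.

α ≈ 0.4603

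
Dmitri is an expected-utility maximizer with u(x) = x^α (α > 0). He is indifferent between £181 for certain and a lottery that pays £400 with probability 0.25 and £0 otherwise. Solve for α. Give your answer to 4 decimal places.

The lottery's expected utility is 0.25·u(400) + 0.75·u(0) = 0.25·400^α (since u(0) = 0 for α > 0).
Equating: 181^α = 0.25·400^α, i.e. 0.4525^α = 0.25.
Taking logs: α·ln(181/400) = ln(0.25), so α = -1.3862944 / -0.7929675 ≈ 1.7482.

α ≈ 1.7482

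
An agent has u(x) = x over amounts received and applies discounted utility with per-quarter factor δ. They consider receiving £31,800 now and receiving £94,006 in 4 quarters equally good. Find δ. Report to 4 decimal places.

δ ≈ 0.7626

The payoff in 4 quarters is discounted by δ^4, so u(31800) = δ^4·u(94006) and δ^4 = u(31800)/u(94006).
With u(x) = x: δ^4 = 31800/94006 = 0.33828.
Hence δ = (0.33828)^(1/4) = 0.762637.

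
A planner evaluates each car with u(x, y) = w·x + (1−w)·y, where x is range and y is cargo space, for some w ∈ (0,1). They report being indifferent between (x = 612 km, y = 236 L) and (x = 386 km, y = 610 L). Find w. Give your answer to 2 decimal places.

u(612,236) = u(386,610) means w·612 + (1−w)·236 = w·386 + (1−w)·610.
w·(612−386) = (1−w)·(610−236), i.e. w·226 = (1−w)·374.
Hence w = 374/(226+374) = 374/600 = 0.62.

w = 0.62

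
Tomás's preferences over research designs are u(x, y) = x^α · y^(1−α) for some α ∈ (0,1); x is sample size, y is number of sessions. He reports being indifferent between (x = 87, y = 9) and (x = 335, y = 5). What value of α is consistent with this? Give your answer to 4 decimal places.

α ≈ 0.3036

Set the two utilities equal: 87^α·9^(1−α) = 335^α·5^(1−α).
Rearrange to (87/335)^α = (5/9)^(1−α) and take logs: α·-1.3482224 = (1−α)·-0.5877867.
Thus α·(-1.9360091) = -0.5877867, so α = -0.5877867/-1.9360091 ≈ 0.3036.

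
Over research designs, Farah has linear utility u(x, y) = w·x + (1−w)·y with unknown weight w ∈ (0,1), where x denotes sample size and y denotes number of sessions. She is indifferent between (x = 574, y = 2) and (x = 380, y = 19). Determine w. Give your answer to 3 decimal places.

Equating utilities: w·574 + (1−w)·2 = w·380 + (1−w)·19.
Collecting terms: w·194 = (1−w)·17.
So w/(1−w) = 17/194 = 0.0876, giving w = 17/(194+17) = 0.081.

w = 0.081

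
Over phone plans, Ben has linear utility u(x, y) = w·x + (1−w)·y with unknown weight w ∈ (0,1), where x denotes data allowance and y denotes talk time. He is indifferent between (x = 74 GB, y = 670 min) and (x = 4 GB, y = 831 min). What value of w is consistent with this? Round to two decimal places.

w = 0.70

Indifference: w·74 + (1−w)·670 = w·4 + (1−w)·831.
w·(74−4) = (1−w)·(831−670), i.e. w·70 = (1−w)·161.
The marginal rate of substitution is 161/70, so w = 161/(70+161) = 0.70.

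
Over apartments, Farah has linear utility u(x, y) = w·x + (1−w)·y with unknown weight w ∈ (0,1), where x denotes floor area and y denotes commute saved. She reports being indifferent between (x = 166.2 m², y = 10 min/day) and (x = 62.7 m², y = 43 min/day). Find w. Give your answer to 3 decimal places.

Equating utilities: w·166.2 + (1−w)·10 = w·62.7 + (1−w)·43.
Collecting terms: w·103.5 = (1−w)·33.
The marginal rate of substitution is 33/103.5, so w = 33/(103.5+33) = 0.242.

w = 0.242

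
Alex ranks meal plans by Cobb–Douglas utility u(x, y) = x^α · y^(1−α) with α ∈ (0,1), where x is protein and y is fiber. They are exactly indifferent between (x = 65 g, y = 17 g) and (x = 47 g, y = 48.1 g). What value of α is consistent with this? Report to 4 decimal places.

The Cobb–Douglas utilities coincide, so 65^α·17^(1−α) = 47^α·48.1^(1−α).
Taking logs: α·ln 65 + (1−α)·ln 17 = α·ln 47 + (1−α)·ln 48.1, i.e. α·0.3242397 = (1−α)·1.0400688.
With A = 0.3242397 and B = 1.0400688: α·A = (1−α)·B, so α = B/(A+B) = 1.0400688/1.3643085 ≈ 0.7623.

α ≈ 0.7623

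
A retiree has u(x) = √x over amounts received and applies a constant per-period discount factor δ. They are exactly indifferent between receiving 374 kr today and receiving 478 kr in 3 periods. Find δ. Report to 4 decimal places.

The payoff in 3 periods is discounted by δ^3, so u(374) = δ^3·u(478) and δ^3 = u(374)/u(478).
Since u(x) = √x, δ^3 = √(374/478) = 0.88455.
So δ = 0.88455^(1/3) ≈ 0.9599.

δ ≈ 0.9599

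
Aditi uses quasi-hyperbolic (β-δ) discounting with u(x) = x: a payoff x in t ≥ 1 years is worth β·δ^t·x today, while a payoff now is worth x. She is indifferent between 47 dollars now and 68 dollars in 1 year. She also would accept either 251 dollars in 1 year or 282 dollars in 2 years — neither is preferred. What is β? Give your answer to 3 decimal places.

Both payoffs in the second observation are in the future, so β drops out: δ^1·251 = δ^2·282 ⇒ δ = 251/282 = 0.89007.
Now use the now-vs-future pair: 47 = β·δ·68 gives β = 47/(0.89007·68) ≈ 0.777.

β ≈ 0.777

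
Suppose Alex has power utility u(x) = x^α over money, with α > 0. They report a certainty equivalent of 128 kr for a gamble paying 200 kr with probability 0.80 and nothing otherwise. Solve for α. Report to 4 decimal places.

EU(lottery) = 0.80·200^α + 0.20·0 = 0.80·200^α.
Indifference: 128^α = 0.80·200^α, so (128/200)^α = 0.80.
Take logs: α = ln 0.80 / ln(128/200) ≈ 0.500000.

α ≈ 0.5000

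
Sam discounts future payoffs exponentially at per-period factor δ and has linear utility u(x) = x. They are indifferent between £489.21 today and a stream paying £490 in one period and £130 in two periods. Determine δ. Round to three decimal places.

δ ≈ 0.820

Present value of the stream is 490·δ + 130·δ². Indifference gives 490δ + 130δ² = 489.21.
Rearranged: 130δ² + 490δ − 489.21 = 0.
δ = (−490 + √(490² + 4·130·489.21)) / (2·130) = (−490 + √494489.20) / 260 ≈ 0.820.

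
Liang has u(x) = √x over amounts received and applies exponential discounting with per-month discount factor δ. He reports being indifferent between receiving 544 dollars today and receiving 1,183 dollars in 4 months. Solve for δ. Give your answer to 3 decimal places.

The payoff in 4 months is discounted by δ^4, so u(544) = δ^4·u(1183) and δ^4 = u(544)/u(1183).
Since u(x) = √x, δ^4 = √(544/1183) = 0.67812.
So δ = 0.67812^(1/4) ≈ 0.907.

δ ≈ 0.907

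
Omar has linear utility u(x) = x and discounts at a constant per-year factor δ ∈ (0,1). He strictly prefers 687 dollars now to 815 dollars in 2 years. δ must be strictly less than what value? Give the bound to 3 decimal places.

δ < 0.918

The preference means 687 > δ^2·815.
Dividing by 815: δ^2 < 0.84294. Both sides are positive, so the square root keeps the direction.
δ < (687/815)^(1/2) ≈ 0.918.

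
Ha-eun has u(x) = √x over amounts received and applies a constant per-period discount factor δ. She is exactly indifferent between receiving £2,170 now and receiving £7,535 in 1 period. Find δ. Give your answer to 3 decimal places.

Equating discounted utilities: u(2170) = δ·u(7535) ⇒ δ = u(2170)/u(7535).
Since u(x) = √x, δ = √(2170/7535) = 0.53665.

δ ≈ 0.537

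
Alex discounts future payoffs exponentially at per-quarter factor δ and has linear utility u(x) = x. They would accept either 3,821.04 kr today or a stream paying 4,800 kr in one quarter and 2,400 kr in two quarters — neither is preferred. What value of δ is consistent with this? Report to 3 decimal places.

Present value of the stream is 4800·δ + 2400·δ². Indifference gives 4800δ + 2400δ² = 3821.04.
That is, 2400δ² + 4800δ − 3821.04 = 0, a quadratic in δ.
The positive root is δ = [−4800 + √(4800² + 4·2400·3821.04)] / (2·2400) = (−4800 + 7728.000)/4800 ≈ 0.610.

δ ≈ 0.610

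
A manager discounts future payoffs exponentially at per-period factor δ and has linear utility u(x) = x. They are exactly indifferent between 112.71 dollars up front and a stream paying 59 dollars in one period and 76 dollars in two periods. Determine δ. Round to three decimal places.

The stream is worth 59δ + 76δ² today, so 59δ + 76δ² = 112.71.
So 76δ² + 59δ − 112.71 = 0.
δ = (−59 + √(59² + 4·76·112.71)) / (2·76) = (−59 + √37744.84) / 152 ≈ 0.890.

δ ≈ 0.890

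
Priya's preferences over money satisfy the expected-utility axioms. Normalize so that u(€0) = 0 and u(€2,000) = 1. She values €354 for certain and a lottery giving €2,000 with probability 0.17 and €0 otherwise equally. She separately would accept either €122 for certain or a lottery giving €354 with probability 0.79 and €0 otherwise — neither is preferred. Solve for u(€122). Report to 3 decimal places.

0.134

From the first indifference, u(€354) = 0.17·u(€2,000) + 0.83·u(€0) = 0.17·1 + 0.83·0 = 0.17.
The second indifference gives u(€122) = 0.79·u(€354) + 0.21·u(€0) = 0.79·0.17 + 0.21·0.00 = 0.1343.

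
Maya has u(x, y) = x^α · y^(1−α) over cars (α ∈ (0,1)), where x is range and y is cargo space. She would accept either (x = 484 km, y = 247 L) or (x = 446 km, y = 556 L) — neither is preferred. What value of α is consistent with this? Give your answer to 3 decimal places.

α ≈ 0.908

Indifference: 484^α · 247^(1−α) = 446^α · 556^(1−α).
Taking logs: α·ln 484 + (1−α)·ln 247 = α·ln 446 + (1−α)·ln 556, i.e. α·0.081766 = (1−α)·0.811380.
Thus α·(0.893146) = 0.811380, so α = 0.811380/0.893146 ≈ 0.908.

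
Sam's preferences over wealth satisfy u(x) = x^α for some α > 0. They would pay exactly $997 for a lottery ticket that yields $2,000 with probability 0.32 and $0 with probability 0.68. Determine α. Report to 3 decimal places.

α ≈ 1.637

Since u(0) = 0, the lottery's EU is 0.32·2000^α.
Equating: 997^α = 0.32·2000^α, i.e. 0.4985^α = 0.32.
Take logs: α = ln 0.32 / ln(997/2000) ≈ 1.63676.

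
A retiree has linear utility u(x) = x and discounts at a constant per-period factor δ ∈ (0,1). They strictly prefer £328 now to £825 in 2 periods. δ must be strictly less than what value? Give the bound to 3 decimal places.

Under u(x) = x this choice says 328 > δ^2·825.
Hence δ^2 < 328/825 = 0.39758, and x ↦ x^(1/2) is increasing on (0,∞).
δ < (328/825)^(1/2) ≈ 0.631.

δ < 0.631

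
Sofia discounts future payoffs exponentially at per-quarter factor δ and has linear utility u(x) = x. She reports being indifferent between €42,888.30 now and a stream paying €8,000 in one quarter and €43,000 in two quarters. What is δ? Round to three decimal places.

δ ≈ 0.910

The stream is worth 8000δ + 43000δ² today, so 8000δ + 43000δ² = 42888.30.
That is, 43000δ² + 8000δ − 42888.30 = 0, a quadratic in δ.
The positive root is δ = [−8000 + √(8000² + 4·43000·42888.30)] / (2·43000) = (−8000 + 86260.000)/86000 ≈ 0.910.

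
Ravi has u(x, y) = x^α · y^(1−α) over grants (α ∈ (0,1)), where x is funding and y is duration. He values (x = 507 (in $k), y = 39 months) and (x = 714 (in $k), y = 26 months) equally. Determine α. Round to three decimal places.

Indifference: 507^α · 39^(1−α) = 714^α · 26^(1−α).
Taking logs: α·ln 507 + (1−α)·ln 39 = α·ln 714 + (1−α)·ln 26, i.e. α·-0.342372 = (1−α)·-0.405465.
Thus α·(-0.747837) = -0.405465, so α = -0.405465/-0.747837 ≈ 0.542.

α ≈ 0.542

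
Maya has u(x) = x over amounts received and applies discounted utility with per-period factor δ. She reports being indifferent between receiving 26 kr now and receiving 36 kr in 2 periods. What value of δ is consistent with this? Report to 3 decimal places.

δ ≈ 0.850

Indifference means u(26) = δ^2 · u(36), so δ^2 = u(26)/u(36).
With u(x) = x: δ^2 = 26/36 = 0.72222.
Taking the square root: δ = 0.72222^(1/2) ≈ 0.850.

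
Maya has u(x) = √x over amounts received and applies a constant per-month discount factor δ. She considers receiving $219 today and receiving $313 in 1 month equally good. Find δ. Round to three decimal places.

δ ≈ 0.836

The payoff in 1 month is discounted by δ, so u(219) = δ·u(313) and δ = u(219)/u(313).
Since u(x) = √x, δ = √(219/313) = 0.83647.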